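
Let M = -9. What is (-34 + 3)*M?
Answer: 279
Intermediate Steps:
(-34 + 3)*M = (-34 + 3)*(-9) = -31*(-9) = 279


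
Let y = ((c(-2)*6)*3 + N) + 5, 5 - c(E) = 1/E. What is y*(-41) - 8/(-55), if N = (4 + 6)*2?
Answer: -279612/55 ≈ -5083.9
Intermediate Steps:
c(E) = 5 - 1/E
N = 20 (N = 10*2 = 20)
y = 124 (y = (((5 - 1/(-2))*6)*3 + 20) + 5 = (((5 - 1*(-½))*6)*3 + 20) + 5 = (((5 + ½)*6)*3 + 20) + 5 = (((11/2)*6)*3 + 20) + 5 = (33*3 + 20) + 5 = (99 + 20) + 5 = 119 + 5 = 124)
y*(-41) - 8/(-55) = 124*(-41) - 8/(-55) = -5084 - 8*(-1/55) = -5084 + 8/55 = -279612/55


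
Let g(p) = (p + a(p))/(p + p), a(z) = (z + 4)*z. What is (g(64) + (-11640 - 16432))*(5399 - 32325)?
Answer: 754937725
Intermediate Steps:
a(z) = z*(4 + z) (a(z) = (4 + z)*z = z*(4 + z))
g(p) = (p + p*(4 + p))/(2*p) (g(p) = (p + p*(4 + p))/(p + p) = (p + p*(4 + p))/((2*p)) = (p + p*(4 + p))*(1/(2*p)) = (p + p*(4 + p))/(2*p))
(g(64) + (-11640 - 16432))*(5399 - 32325) = ((5/2 + (1/2)*64) + (-11640 - 16432))*(5399 - 32325) = ((5/2 + 32) - 28072)*(-26926) = (69/2 - 28072)*(-26926) = -56075/2*(-26926) = 754937725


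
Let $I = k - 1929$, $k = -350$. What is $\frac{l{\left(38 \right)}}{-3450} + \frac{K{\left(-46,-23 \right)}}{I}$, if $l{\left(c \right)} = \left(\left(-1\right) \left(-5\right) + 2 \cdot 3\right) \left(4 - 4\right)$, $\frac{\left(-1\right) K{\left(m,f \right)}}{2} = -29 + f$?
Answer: $- \frac{104}{2279} \approx -0.045634$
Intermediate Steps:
$K{\left(m,f \right)} = 58 - 2 f$ ($K{\left(m,f \right)} = - 2 \left(-29 + f\right) = 58 - 2 f$)
$I = -2279$ ($I = -350 - 1929 = -2279$)
$l{\left(c \right)} = 0$ ($l{\left(c \right)} = \left(5 + 6\right) 0 = 11 \cdot 0 = 0$)
$\frac{l{\left(38 \right)}}{-3450} + \frac{K{\left(-46,-23 \right)}}{I} = \frac{0}{-3450} + \frac{58 - -46}{-2279} = 0 \left(- \frac{1}{3450}\right) + \left(58 + 46\right) \left(- \frac{1}{2279}\right) = 0 + 104 \left(- \frac{1}{2279}\right) = 0 - \frac{104}{2279} = - \frac{104}{2279}$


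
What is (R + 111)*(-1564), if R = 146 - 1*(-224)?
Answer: -752284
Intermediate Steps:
R = 370 (R = 146 + 224 = 370)
(R + 111)*(-1564) = (370 + 111)*(-1564) = 481*(-1564) = -752284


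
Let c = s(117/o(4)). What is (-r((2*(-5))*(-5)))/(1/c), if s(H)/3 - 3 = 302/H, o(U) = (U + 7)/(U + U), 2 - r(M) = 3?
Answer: 3065/156 ≈ 19.647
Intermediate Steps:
r(M) = -1 (r(M) = 2 - 1*3 = 2 - 3 = -1)
o(U) = (7 + U)/(2*U) (o(U) = (7 + U)/((2*U)) = (7 + U)*(1/(2*U)) = (7 + U)/(2*U))
s(H) = 9 + 906/H (s(H) = 9 + 3*(302/H) = 9 + 906/H)
c = 3065/156 (c = 9 + 906/((117/(((1/2)*(7 + 4)/4)))) = 9 + 906/((117/(((1/2)*(1/4)*11)))) = 9 + 906/((117/(11/8))) = 9 + 906/((117*(8/11))) = 9 + 906/(936/11) = 9 + 906*(11/936) = 9 + 1661/156 = 3065/156 ≈ 19.647)
(-r((2*(-5))*(-5)))/(1/c) = (-1*(-1))/(1/(3065/156)) = 1/(156/3065) = 1*(3065/156) = 3065/156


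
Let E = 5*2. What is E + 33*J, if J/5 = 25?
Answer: 4135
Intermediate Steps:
J = 125 (J = 5*25 = 125)
E = 10
E + 33*J = 10 + 33*125 = 10 + 4125 = 4135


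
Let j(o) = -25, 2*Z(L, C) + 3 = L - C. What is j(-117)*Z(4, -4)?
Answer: -125/2 ≈ -62.500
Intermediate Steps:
Z(L, C) = -3/2 + L/2 - C/2 (Z(L, C) = -3/2 + (L - C)/2 = -3/2 + (L/2 - C/2) = -3/2 + L/2 - C/2)
j(-117)*Z(4, -4) = -25*(-3/2 + (1/2)*4 - 1/2*(-4)) = -25*(-3/2 + 2 + 2) = -25*5/2 = -125/2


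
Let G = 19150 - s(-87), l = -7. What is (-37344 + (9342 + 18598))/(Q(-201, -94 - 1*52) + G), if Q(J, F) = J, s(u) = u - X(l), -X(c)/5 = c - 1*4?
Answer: -9404/19091 ≈ -0.49259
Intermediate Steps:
X(c) = 20 - 5*c (X(c) = -5*(c - 1*4) = -5*(c - 4) = -5*(-4 + c) = 20 - 5*c)
s(u) = -55 + u (s(u) = u - (20 - 5*(-7)) = u - (20 + 35) = u - 1*55 = u - 55 = -55 + u)
G = 19292 (G = 19150 - (-55 - 87) = 19150 - 1*(-142) = 19150 + 142 = 19292)
(-37344 + (9342 + 18598))/(Q(-201, -94 - 1*52) + G) = (-37344 + (9342 + 18598))/(-201 + 19292) = (-37344 + 27940)/19091 = -9404*1/19091 = -9404/19091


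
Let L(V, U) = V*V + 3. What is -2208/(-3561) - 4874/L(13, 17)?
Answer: -2829423/102082 ≈ -27.717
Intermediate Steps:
L(V, U) = 3 + V² (L(V, U) = V² + 3 = 3 + V²)
-2208/(-3561) - 4874/L(13, 17) = -2208/(-3561) - 4874/(3 + 13²) = -2208*(-1/3561) - 4874/(3 + 169) = 736/1187 - 4874/172 = 736/1187 - 4874*1/172 = 736/1187 - 2437/86 = -2829423/102082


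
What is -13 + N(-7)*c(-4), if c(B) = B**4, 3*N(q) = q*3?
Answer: -1805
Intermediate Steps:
N(q) = q (N(q) = (q*3)/3 = (3*q)/3 = q)
-13 + N(-7)*c(-4) = -13 - 7*(-4)**4 = -13 - 7*256 = -13 - 1792 = -1805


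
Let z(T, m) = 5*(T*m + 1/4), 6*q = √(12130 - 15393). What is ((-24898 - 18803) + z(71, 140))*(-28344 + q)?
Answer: -170071086 + 24001*I*√3263/24 ≈ -1.7007e+8 + 57125.0*I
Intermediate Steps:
q = I*√3263/6 (q = √(12130 - 15393)/6 = √(-3263)/6 = (I*√3263)/6 = I*√3263/6 ≈ 9.5204*I)
z(T, m) = 5/4 + 5*T*m (z(T, m) = 5*(T*m + ¼) = 5*(¼ + T*m) = 5/4 + 5*T*m)
((-24898 - 18803) + z(71, 140))*(-28344 + q) = ((-24898 - 18803) + (5/4 + 5*71*140))*(-28344 + I*√3263/6) = (-43701 + (5/4 + 49700))*(-28344 + I*√3263/6) = (-43701 + 198805/4)*(-28344 + I*√3263/6) = 24001*(-28344 + I*√3263/6)/4 = -170071086 + 24001*I*√3263/24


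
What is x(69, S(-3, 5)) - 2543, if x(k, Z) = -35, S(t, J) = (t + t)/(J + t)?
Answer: -2578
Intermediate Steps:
S(t, J) = 2*t/(J + t) (S(t, J) = (2*t)/(J + t) = 2*t/(J + t))
x(69, S(-3, 5)) - 2543 = -35 - 2543 = -2578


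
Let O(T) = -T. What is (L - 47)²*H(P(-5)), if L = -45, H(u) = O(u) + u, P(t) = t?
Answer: 0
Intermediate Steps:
H(u) = 0 (H(u) = -u + u = 0)
(L - 47)²*H(P(-5)) = (-45 - 47)²*0 = (-92)²*0 = 8464*0 = 0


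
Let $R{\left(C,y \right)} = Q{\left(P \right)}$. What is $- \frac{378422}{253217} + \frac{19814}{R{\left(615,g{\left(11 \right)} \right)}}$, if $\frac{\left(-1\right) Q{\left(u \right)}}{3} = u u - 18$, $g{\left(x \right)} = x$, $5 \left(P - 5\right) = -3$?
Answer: $- \frac{62734819997}{12914067} \approx -4857.9$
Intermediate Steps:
$P = \frac{22}{5}$ ($P = 5 + \frac{1}{5} \left(-3\right) = 5 - \frac{3}{5} = \frac{22}{5} \approx 4.4$)
$Q{\left(u \right)} = 54 - 3 u^{2}$ ($Q{\left(u \right)} = - 3 \left(u u - 18\right) = - 3 \left(u^{2} - 18\right) = - 3 \left(-18 + u^{2}\right) = 54 - 3 u^{2}$)
$R{\left(C,y \right)} = - \frac{102}{25}$ ($R{\left(C,y \right)} = 54 - 3 \left(\frac{22}{5}\right)^{2} = 54 - \frac{1452}{25} = - \frac{102}{25}$)
$- \frac{378422}{253217} + \frac{19814}{R{\left(615,g{\left(11 \right)} \right)}} = - \frac{378422}{253217} + \frac{19814}{- \frac{102}{25}} = \left(-378422\right) \frac{1}{253217} + 19814 \left(- \frac{25}{102}\right) = - \frac{378422}{253217} - \frac{247675}{51} = - \frac{62734819997}{12914067}$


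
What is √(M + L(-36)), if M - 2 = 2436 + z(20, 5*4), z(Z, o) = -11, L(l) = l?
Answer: √2391 ≈ 48.898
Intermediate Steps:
M = 2427 (M = 2 + (2436 - 11) = 2 + 2425 = 2427)
√(M + L(-36)) = √(2427 - 36) = √2391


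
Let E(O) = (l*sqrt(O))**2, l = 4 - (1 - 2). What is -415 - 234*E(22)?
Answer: -129115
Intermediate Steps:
l = 5 (l = 4 - 1*(-1) = 4 + 1 = 5)
E(O) = 25*O (E(O) = (5*sqrt(O))**2 = 25*O)
-415 - 234*E(22) = -415 - 5850*22 = -415 - 234*550 = -415 - 128700 = -129115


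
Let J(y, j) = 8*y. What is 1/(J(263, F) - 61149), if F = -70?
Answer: -1/59045 ≈ -1.6936e-5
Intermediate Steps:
1/(J(263, F) - 61149) = 1/(8*263 - 61149) = 1/(2104 - 61149) = 1/(-59045) = -1/59045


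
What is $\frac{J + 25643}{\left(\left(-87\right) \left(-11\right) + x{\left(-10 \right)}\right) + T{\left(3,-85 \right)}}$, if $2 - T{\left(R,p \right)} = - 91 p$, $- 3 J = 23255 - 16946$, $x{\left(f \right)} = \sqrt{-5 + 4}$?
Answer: $- \frac{159507040}{45914177} - \frac{23540 i}{45914177} \approx -3.474 - 0.0005127 i$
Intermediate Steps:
$x{\left(f \right)} = i$ ($x{\left(f \right)} = \sqrt{-1} = i$)
$J = -2103$ ($J = - \frac{23255 - 16946}{3} = \left(- \frac{1}{3}\right) 6309 = -2103$)
$T{\left(R,p \right)} = 2 + 91 p$ ($T{\left(R,p \right)} = 2 - - 91 p = 2 + 91 p$)
$\frac{J + 25643}{\left(\left(-87\right) \left(-11\right) + x{\left(-10 \right)}\right) + T{\left(3,-85 \right)}} = \frac{-2103 + 25643}{\left(\left(-87\right) \left(-11\right) + i\right) + \left(2 + 91 \left(-85\right)\right)} = \frac{23540}{\left(957 + i\right) + \left(2 - 7735\right)} = \frac{23540}{\left(957 + i\right) - 7733} = \frac{23540}{-6776 + i} = 23540 \frac{-6776 - i}{45914177} = \frac{23540 \left(-6776 - i\right)}{45914177}$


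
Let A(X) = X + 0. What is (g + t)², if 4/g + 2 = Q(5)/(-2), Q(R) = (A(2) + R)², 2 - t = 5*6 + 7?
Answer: 3470769/2809 ≈ 1235.6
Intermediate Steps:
t = -35 (t = 2 - (5*6 + 7) = 2 - (30 + 7) = 2 - 1*37 = 2 - 37 = -35)
A(X) = X
Q(R) = (2 + R)²
g = -8/53 (g = 4/(-2 + (2 + 5)²/(-2)) = 4/(-2 + 7²*(-½)) = 4/(-2 + 49*(-½)) = 4/(-2 - 49/2) = 4/(-53/2) = 4*(-2/53) = -8/53 ≈ -0.15094)
(g + t)² = (-8/53 - 35)² = (-1863/53)² = 3470769/2809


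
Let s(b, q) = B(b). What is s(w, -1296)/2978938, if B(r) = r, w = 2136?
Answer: 1068/1489469 ≈ 0.00071703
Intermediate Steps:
s(b, q) = b
s(w, -1296)/2978938 = 2136/2978938 = 2136*(1/2978938) = 1068/1489469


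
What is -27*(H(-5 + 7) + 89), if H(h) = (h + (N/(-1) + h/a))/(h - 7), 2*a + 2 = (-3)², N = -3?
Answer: -83052/35 ≈ -2372.9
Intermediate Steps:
a = 7/2 (a = -1 + (½)*(-3)² = -1 + (½)*9 = -1 + 9/2 = 7/2 ≈ 3.5000)
H(h) = (3 + 9*h/7)/(-7 + h) (H(h) = (h + (-3/(-1) + h/(7/2)))/(h - 7) = (h + (-3*(-1) + h*(2/7)))/(-7 + h) = (h + (3 + 2*h/7))/(-7 + h) = (3 + 9*h/7)/(-7 + h))
-27*(H(-5 + 7) + 89) = -27*(3*(7 + 3*(-5 + 7))/(7*(-7 + (-5 + 7))) + 89) = -27*(3*(7 + 3*2)/(7*(-7 + 2)) + 89) = -27*((3/7)*(7 + 6)/(-5) + 89) = -27*((3/7)*(-⅕)*13 + 89) = -27*(-39/35 + 89) = -27*3076/35 = -83052/35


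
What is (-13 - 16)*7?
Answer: -203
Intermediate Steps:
(-13 - 16)*7 = -29*7 = -203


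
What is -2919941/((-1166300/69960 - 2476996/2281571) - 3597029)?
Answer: 23303860370173878/28707797644196255 ≈ 0.81176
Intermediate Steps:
-2919941/((-1166300/69960 - 2476996/2281571) - 3597029) = -2919941/((-1166300*1/69960 - 2476996*1/2281571) - 3597029) = -2919941/((-58315/3498 - 2476996/2281571) - 3597029) = -2919941/(-141714344873/7980935358 - 3597029) = -2919941/(-28707797644196255/7980935358) = -2919941*(-7980935358/28707797644196255) = 23303860370173878/28707797644196255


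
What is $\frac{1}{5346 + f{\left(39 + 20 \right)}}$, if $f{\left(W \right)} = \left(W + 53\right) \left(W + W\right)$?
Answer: $\frac{1}{18562} \approx 5.3874 \cdot 10^{-5}$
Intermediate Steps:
$f{\left(W \right)} = 2 W \left(53 + W\right)$ ($f{\left(W \right)} = \left(53 + W\right) 2 W = 2 W \left(53 + W\right)$)
$\frac{1}{5346 + f{\left(39 + 20 \right)}} = \frac{1}{5346 + 2 \left(39 + 20\right) \left(53 + \left(39 + 20\right)\right)} = \frac{1}{5346 + 2 \cdot 59 \left(53 + 59\right)} = \frac{1}{5346 + 2 \cdot 59 \cdot 112} = \frac{1}{5346 + 13216} = \frac{1}{18562}$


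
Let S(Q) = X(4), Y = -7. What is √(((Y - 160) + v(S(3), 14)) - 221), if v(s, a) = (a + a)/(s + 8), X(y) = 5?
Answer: 2*I*√16302/13 ≈ 19.643*I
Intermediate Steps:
S(Q) = 5
v(s, a) = 2*a/(8 + s) (v(s, a) = (2*a)/(8 + s) = 2*a/(8 + s))
√(((Y - 160) + v(S(3), 14)) - 221) = √(((-7 - 160) + 2*14/(8 + 5)) - 221) = √((-167 + 2*14/13) - 221) = √((-167 + 2*14*(1/13)) - 221) = √((-167 + 28/13) - 221) = √(-2143/13 - 221) = √(-5016/13) = 2*I*√16302/13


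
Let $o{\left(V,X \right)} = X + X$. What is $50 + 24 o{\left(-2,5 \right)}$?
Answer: $290$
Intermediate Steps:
$o{\left(V,X \right)} = 2 X$
$50 + 24 o{\left(-2,5 \right)} = 50 + 24 \cdot 2 \cdot 5 = 50 + 24 \cdot 10 = 50 + 240 = 290$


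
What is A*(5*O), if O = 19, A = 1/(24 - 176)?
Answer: -5/8 ≈ -0.62500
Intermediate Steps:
A = -1/152 (A = 1/(-152) = -1/152 ≈ -0.0065789)
A*(5*O) = -5*19/152 = -1/152*95 = -5/8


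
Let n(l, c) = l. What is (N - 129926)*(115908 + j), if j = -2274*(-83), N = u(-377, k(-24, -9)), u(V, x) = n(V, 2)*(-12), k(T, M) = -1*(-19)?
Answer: -38203719300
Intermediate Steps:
k(T, M) = 19
u(V, x) = -12*V (u(V, x) = V*(-12) = -12*V)
N = 4524 (N = -12*(-377) = 4524)
j = 188742
(N - 129926)*(115908 + j) = (4524 - 129926)*(115908 + 188742) = -125402*304650 = -38203719300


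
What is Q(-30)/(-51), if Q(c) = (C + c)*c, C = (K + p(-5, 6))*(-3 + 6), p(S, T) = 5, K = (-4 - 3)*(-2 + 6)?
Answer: -990/17 ≈ -58.235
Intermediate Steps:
K = -28 (K = -7*4 = -28)
C = -69 (C = (-28 + 5)*(-3 + 6) = -23*3 = -69)
Q(c) = c*(-69 + c) (Q(c) = (-69 + c)*c = c*(-69 + c))
Q(-30)/(-51) = -30*(-69 - 30)/(-51) = -30*(-99)*(-1/51) = 2970*(-1/51) = -990/17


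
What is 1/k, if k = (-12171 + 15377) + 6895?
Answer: 1/10101 ≈ 9.9000e-5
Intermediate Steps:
k = 10101 (k = 3206 + 6895 = 10101)
1/k = 1/10101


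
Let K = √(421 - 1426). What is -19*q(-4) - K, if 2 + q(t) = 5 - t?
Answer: -133 - I*√1005 ≈ -133.0 - 31.702*I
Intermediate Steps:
q(t) = 3 - t (q(t) = -2 + (5 - t) = 3 - t)
K = I*√1005 (K = √(-1005) = I*√1005 ≈ 31.702*I)
-19*q(-4) - K = -19*(3 - 1*(-4)) - I*√1005 = -19*(3 + 4) - I*√1005 = -19*7 - I*√1005 = -133 - I*√1005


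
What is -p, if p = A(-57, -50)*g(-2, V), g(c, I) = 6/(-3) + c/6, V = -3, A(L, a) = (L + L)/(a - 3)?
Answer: 266/53 ≈ 5.0189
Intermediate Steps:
A(L, a) = 2*L/(-3 + a) (A(L, a) = (2*L)/(-3 + a) = 2*L/(-3 + a))
g(c, I) = -2 + c/6 (g(c, I) = 6*(-⅓) + c*(⅙) = -2 + c/6)
p = -266/53 (p = (2*(-57)/(-3 - 50))*(-2 + (⅙)*(-2)) = (2*(-57)/(-53))*(-2 - ⅓) = (2*(-57)*(-1/53))*(-7/3) = (114/53)*(-7/3) = -266/53 ≈ -5.0189)
-p = -1*(-266/53) = 266/53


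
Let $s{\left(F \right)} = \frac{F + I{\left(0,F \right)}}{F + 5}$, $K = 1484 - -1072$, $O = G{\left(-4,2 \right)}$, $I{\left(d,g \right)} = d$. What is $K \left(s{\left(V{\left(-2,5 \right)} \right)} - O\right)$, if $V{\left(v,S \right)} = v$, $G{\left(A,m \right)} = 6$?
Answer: $-17040$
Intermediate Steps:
$O = 6$
$K = 2556$ ($K = 1484 + 1072 = 2556$)
$s{\left(F \right)} = \frac{F}{5 + F}$ ($s{\left(F \right)} = \frac{F + 0}{F + 5} = \frac{F}{5 + F}$)
$K \left(s{\left(V{\left(-2,5 \right)} \right)} - O\right) = 2556 \left(- \frac{2}{5 - 2} - 6\right) = 2556 \left(- \frac{2}{3} - 6\right) = 2556 \left(- \frac{20}{3}\right) = -17040$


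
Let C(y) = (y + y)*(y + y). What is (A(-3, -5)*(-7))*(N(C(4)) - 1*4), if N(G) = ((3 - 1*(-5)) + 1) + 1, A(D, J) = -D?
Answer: -126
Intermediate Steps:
C(y) = 4*y**2 (C(y) = (2*y)*(2*y) = 4*y**2)
N(G) = 10 (N(G) = ((3 + 5) + 1) + 1 = (8 + 1) + 1 = 9 + 1 = 10)
(A(-3, -5)*(-7))*(N(C(4)) - 1*4) = (-1*(-3)*(-7))*(10 - 1*4) = (3*(-7))*(10 - 4) = -21*6 = -126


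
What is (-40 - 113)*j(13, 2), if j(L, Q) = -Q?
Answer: 306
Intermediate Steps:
(-40 - 113)*j(13, 2) = (-40 - 113)*(-1*2) = -153*(-2) = 306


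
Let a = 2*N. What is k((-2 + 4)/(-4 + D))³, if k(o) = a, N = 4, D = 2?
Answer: 512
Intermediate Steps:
a = 8 (a = 2*4 = 8)
k(o) = 8
k((-2 + 4)/(-4 + D))³ = 8³ = 512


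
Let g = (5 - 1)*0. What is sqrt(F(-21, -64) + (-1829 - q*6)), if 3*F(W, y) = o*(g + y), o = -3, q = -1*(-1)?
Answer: I*sqrt(1771) ≈ 42.083*I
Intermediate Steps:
q = 1
g = 0 (g = 4*0 = 0)
F(W, y) = -y (F(W, y) = (-3*(0 + y))/3 = (-3*y)/3 = -y)
sqrt(F(-21, -64) + (-1829 - q*6)) = sqrt(-1*(-64) + (-1829 - 6)) = sqrt(64 + (-1829 - 1*6)) = sqrt(64 + (-1829 - 6)) = sqrt(64 - 1835) = sqrt(-1771) = I*sqrt(1771)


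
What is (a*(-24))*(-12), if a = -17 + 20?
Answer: 864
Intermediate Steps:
a = 3
(a*(-24))*(-12) = (3*(-24))*(-12) = -72*(-12) = 864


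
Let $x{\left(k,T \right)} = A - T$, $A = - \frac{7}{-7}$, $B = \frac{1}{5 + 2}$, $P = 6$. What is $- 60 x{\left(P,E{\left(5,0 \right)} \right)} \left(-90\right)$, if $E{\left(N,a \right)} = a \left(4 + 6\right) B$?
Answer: $5400$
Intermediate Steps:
$B = \frac{1}{7} \approx 0.14286$
$A = 1$ ($A = \left(-7\right) \left(- \frac{1}{7}\right) = 1$)
$E{\left(N,a \right)} = \frac{10 a}{7}$ ($E{\left(N,a \right)} = a \left(4 + 6\right) \frac{1}{7} = a 10 \cdot \frac{1}{7} = 10 a \frac{1}{7} = \frac{10 a}{7}$)
$x{\left(k,T \right)} = 1 - T$
$- 60 x{\left(P,E{\left(5,0 \right)} \right)} \left(-90\right) = - 60 \left(1 - \frac{10}{7} \cdot 0\right) \left(-90\right) = - 60 \left(1 - 0\right) \left(-90\right) = - 60 \left(1 + 0\right) \left(-90\right) = \left(-60\right) 1 \left(-90\right) = \left(-60\right) \left(-90\right) = 5400$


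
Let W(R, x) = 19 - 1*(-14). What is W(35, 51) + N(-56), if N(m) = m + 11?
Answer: -12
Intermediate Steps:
N(m) = 11 + m
W(R, x) = 33 (W(R, x) = 19 + 14 = 33)
W(35, 51) + N(-56) = 33 + (11 - 56) = 33 - 45 = -12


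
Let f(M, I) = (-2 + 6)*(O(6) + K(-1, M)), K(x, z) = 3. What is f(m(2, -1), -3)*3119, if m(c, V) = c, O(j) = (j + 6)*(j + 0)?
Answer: 935700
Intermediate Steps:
O(j) = j*(6 + j) (O(j) = (6 + j)*j = j*(6 + j))
f(M, I) = 300 (f(M, I) = (-2 + 6)*(6*(6 + 6) + 3) = 4*(6*12 + 3) = 4*(72 + 3) = 4*75 = 300)
f(m(2, -1), -3)*3119 = 300*3119 = 935700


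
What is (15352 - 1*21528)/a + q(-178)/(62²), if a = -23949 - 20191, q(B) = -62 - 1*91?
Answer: 4246781/42418540 ≈ 0.10012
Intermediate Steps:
q(B) = -153 (q(B) = -62 - 91 = -153)
a = -44140
(15352 - 1*21528)/a + q(-178)/(62²) = (15352 - 1*21528)/(-44140) - 153/(62²) = (15352 - 21528)*(-1/44140) - 153/3844 = -6176*(-1/44140) - 153*1/3844 = 1544/11035 - 153/3844 = 4246781/42418540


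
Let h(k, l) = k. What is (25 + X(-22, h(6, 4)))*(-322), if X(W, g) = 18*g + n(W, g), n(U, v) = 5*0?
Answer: -42826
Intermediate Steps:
n(U, v) = 0
X(W, g) = 18*g (X(W, g) = 18*g + 0 = 18*g)
(25 + X(-22, h(6, 4)))*(-322) = (25 + 18*6)*(-322) = (25 + 108)*(-322) = 133*(-322) = -42826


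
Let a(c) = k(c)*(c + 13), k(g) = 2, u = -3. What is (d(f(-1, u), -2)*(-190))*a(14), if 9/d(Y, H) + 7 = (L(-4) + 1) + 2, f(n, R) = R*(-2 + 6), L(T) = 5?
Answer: -92340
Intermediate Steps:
a(c) = 26 + 2*c (a(c) = 2*(c + 13) = 2*(13 + c) = 26 + 2*c)
f(n, R) = 4*R (f(n, R) = R*4 = 4*R)
d(Y, H) = 9 (d(Y, H) = 9/(-7 + ((5 + 1) + 2)) = 9/(-7 + (6 + 2)) = 9/(-7 + 8) = 9/1 = 9*1 = 9)
(d(f(-1, u), -2)*(-190))*a(14) = (9*(-190))*(26 + 2*14) = -1710*(26 + 28) = -1710*54 = -92340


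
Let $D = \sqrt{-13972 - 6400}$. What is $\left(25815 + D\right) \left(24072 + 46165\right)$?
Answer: $1813168155 + 140474 i \sqrt{5093} \approx 1.8132 \cdot 10^{9} + 1.0025 \cdot 10^{7} i$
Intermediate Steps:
$D = 2 i \sqrt{5093}$ ($D = \sqrt{-20372} = 2 i \sqrt{5093} \approx 142.73 i$)
$\left(25815 + D\right) \left(24072 + 46165\right) = \left(25815 + 2 i \sqrt{5093}\right) \left(24072 + 46165\right) = \left(25815 + 2 i \sqrt{5093}\right) 70237 = 1813168155 + 140474 i \sqrt{5093}$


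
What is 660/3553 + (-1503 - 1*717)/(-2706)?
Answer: 146570/145673 ≈ 1.0062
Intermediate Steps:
660/3553 + (-1503 - 1*717)/(-2706) = 660*(1/3553) + (-1503 - 717)*(-1/2706) = 60/323 - 2220*(-1/2706) = 60/323 + 370/451 = 146570/145673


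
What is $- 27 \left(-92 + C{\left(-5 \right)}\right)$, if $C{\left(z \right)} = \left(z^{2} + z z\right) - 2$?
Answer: $1188$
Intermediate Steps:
$C{\left(z \right)} = -2 + 2 z^{2}$ ($C{\left(z \right)} = \left(z^{2} + z^{2}\right) - 2 = 2 z^{2} - 2 = -2 + 2 z^{2}$)
$- 27 \left(-92 + C{\left(-5 \right)}\right) = - 27 \left(-92 - \left(2 - 2 \left(-5\right)^{2}\right)\right) = - 27 \left(-92 + \left(-2 + 2 \cdot 25\right)\right) = - 27 \left(-92 + \left(-2 + 50\right)\right) = - 27 \left(-92 + 48\right) = \left(-27\right) \left(-44\right) = 1188$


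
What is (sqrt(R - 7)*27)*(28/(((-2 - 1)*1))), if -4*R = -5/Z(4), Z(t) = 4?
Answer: -63*I*sqrt(107) ≈ -651.68*I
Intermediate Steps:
R = 5/16 (R = -(-5)/(4*4) = -1/4*(-5/4) = 5/16 ≈ 0.31250)
(sqrt(R - 7)*27)*(28/(((-2 - 1)*1))) = (sqrt(5/16 - 7)*27)*(28/(((-2 - 1)*1))) = (sqrt(-107/16)*27)*(28/((-3*1))) = ((I*sqrt(107)/4)*27)*(28/(-3)) = (27*I*sqrt(107)/4)*(28*(-1/3)) = (27*I*sqrt(107)/4)*(-28/3) = -63*I*sqrt(107)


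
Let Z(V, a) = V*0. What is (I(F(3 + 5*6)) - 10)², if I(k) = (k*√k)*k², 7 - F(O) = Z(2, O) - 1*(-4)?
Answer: 2287 - 540*√3 ≈ 1351.7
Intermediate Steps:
Z(V, a) = 0
F(O) = 3 (F(O) = 7 - (0 - 1*(-4)) = 7 - (0 + 4) = 7 - 1*4 = 7 - 4 = 3)
I(k) = k^(7/2) (I(k) = k^(3/2)*k² = k^(7/2))
(I(F(3 + 5*6)) - 10)² = (3^(7/2) - 10)² = (27*√3 - 10)² = (-10 + 27*√3)²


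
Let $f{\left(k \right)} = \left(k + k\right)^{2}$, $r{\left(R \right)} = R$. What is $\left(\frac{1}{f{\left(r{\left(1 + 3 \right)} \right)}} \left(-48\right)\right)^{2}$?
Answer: $\frac{9}{16} \approx 0.5625$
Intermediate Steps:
$f{\left(k \right)} = 4 k^{2}$ ($f{\left(k \right)} = \left(2 k\right)^{2} = 4 k^{2}$)
$\left(\frac{1}{f{\left(r{\left(1 + 3 \right)} \right)}} \left(-48\right)\right)^{2} = \left(\frac{1}{4 \left(1 + 3\right)^{2}} \left(-48\right)\right)^{2} = \left(\frac{1}{4 \cdot 4^{2}} \left(-48\right)\right)^{2} = \left(\frac{1}{4 \cdot 16} \left(-48\right)\right)^{2} = \left(\frac{1}{64} \left(-48\right)\right)^{2} = \left(- \frac{3}{4}\right)^{2} = \frac{9}{16}$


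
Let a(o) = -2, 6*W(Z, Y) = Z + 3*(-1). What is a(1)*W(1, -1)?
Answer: ⅔ ≈ 0.66667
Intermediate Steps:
W(Z, Y) = -½ + Z/6 (W(Z, Y) = (Z + 3*(-1))/6 = (Z - 3)/6 = (-3 + Z)/6 = -½ + Z/6)
a(1)*W(1, -1) = -2*(-½ + (⅙)*1) = -2*(-½ + ⅙) = -2*(-⅓) = ⅔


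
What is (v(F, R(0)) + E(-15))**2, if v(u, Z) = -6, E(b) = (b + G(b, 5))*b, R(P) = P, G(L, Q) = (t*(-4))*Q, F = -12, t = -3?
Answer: 463761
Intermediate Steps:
G(L, Q) = 12*Q (G(L, Q) = (-3*(-4))*Q = 12*Q)
E(b) = b*(60 + b) (E(b) = (b + 12*5)*b = (b + 60)*b = (60 + b)*b = b*(60 + b))
(v(F, R(0)) + E(-15))**2 = (-6 - 15*(60 - 15))**2 = (-6 - 15*45)**2 = (-6 - 675)**2 = (-681)**2 = 463761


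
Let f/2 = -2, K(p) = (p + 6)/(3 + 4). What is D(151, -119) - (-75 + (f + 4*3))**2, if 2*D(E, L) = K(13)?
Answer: -62827/14 ≈ -4487.6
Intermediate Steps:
K(p) = 6/7 + p/7 (K(p) = (6 + p)/7 = (6 + p)*(1/7) = 6/7 + p/7)
D(E, L) = 19/14 (D(E, L) = (6/7 + (1/7)*13)/2 = (6/7 + 13/7)/2 = (1/2)*(19/7) = 19/14)
f = -4 (f = 2*(-2) = -4)
D(151, -119) - (-75 + (f + 4*3))**2 = 19/14 - (-75 + (-4 + 4*3))**2 = 19/14 - (-75 + (-4 + 12))**2 = 19/14 - (-75 + 8)**2 = 19/14 - 1*(-67)**2 = 19/14 - 1*4489 = 19/14 - 4489 = -62827/14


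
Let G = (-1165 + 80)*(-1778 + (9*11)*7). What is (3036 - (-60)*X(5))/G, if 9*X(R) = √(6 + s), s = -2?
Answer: 9148/3531675 ≈ 0.0025903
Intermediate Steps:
X(R) = 2/9 (X(R) = √(6 - 2)/9 = √4/9 = (⅑)*2 = 2/9)
G = 1177225 (G = -1085*(-1778 + 99*7) = -1085*(-1778 + 693) = -1085*(-1085) = 1177225)
(3036 - (-60)*X(5))/G = (3036 - (-60)*2/9)/1177225 = (3036 - 1*(-40/3))*(1/1177225) = (3036 + 40/3)*(1/1177225) = (9148/3)*(1/1177225) = 9148/3531675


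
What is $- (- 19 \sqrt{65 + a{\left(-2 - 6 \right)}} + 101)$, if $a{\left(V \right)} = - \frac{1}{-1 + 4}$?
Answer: $-101 + \frac{19 \sqrt{582}}{3} \approx 51.79$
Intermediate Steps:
$a{\left(V \right)} = - \frac{1}{3}$
$- (- 19 \sqrt{65 + a{\left(-2 - 6 \right)}} + 101) = - (- 19 \sqrt{65 - \frac{1}{3}} + 101) = - (- 19 \sqrt{\frac{194}{3}} + 101) = - (- 19 \frac{\sqrt{582}}{3} + 101) = - (- \frac{19 \sqrt{582}}{3} + 101) = - (101 - \frac{19 \sqrt{582}}{3}) = -101 + \frac{19 \sqrt{582}}{3}$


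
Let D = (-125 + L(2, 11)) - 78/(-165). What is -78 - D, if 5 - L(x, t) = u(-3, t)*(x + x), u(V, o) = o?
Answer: 4704/55 ≈ 85.527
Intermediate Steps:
L(x, t) = 5 - 2*t*x (L(x, t) = 5 - t*(x + x) = 5 - t*2*x = 5 - 2*t*x)
D = -8994/55 (D = (-125 + (5 - 2*11*2)) - 78/(-165) = (-125 + (5 - 44)) - 78*(-1/165) = (-125 - 39) + 26/55 = -164 + 26/55 = -8994/55 ≈ -163.53)
-78 - D = -78 - 1*(-8994/55) = -78 + 8994/55 = 4704/55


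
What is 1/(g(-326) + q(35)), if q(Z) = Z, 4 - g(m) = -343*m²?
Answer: 1/36452707 ≈ 2.7433e-8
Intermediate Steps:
g(m) = 4 + 343*m² (g(m) = 4 - (-343)*m² = 4 + 343*m²)
1/(g(-326) + q(35)) = 1/((4 + 343*(-326)²) + 35) = 1/((4 + 343*106276) + 35) = 1/((4 + 36452668) + 35) = 1/(36452672 + 35) = 1/36452707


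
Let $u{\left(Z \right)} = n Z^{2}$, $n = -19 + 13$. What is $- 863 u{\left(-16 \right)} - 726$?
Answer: $1324842$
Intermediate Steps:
$n = -6$
$u{\left(Z \right)} = - 6 Z^{2}$
$- 863 u{\left(-16 \right)} - 726 = - 863 \left(- 6 \left(-16\right)^{2}\right) - 726 = - 863 \left(\left(-6\right) 256\right) - 726 = \left(-863\right) \left(-1536\right) - 726 = 1325568 - 726 = 1324842$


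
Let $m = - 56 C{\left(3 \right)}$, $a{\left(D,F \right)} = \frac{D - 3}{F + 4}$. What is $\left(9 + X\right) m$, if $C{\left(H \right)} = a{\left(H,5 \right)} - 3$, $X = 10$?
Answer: $3192$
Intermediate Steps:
$a{\left(D,F \right)} = \frac{-3 + D}{4 + F}$
$C{\left(H \right)} = - \frac{10}{3} + \frac{H}{9}$ ($C{\left(H \right)} = \frac{-3 + H}{4 + 5} - 3 = \frac{-3 + H}{9} - 3 = \left(- \frac{1}{3} + \frac{H}{9}\right) - 3 = - \frac{10}{3} + \frac{H}{9}$)
$m = 168$ ($m = - 56 \left(- \frac{10}{3} + \frac{1}{9} \cdot 3\right) = - 56 \left(- \frac{10}{3} + \frac{1}{3}\right) = \left(-56\right) \left(-3\right) = 168$)
$\left(9 + X\right) m = \left(9 + 10\right) 168 = 19 \cdot 168 = 3192$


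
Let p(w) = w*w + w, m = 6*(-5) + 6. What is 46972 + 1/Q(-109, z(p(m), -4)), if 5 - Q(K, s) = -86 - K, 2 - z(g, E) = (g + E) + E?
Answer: 845495/18 ≈ 46972.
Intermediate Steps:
m = -24 (m = -30 + 6 = -24)
p(w) = w + w² (p(w) = w² + w = w + w²)
z(g, E) = 2 - g - 2*E (z(g, E) = 2 - ((g + E) + E) = 2 - ((E + g) + E) = 2 - (g + 2*E) = 2 + (-g - 2*E) = 2 - g - 2*E)
Q(K, s) = 91 + K (Q(K, s) = 5 - (-86 - K) = 5 + (86 + K) = 91 + K)
46972 + 1/Q(-109, z(p(m), -4)) = 46972 + 1/(91 - 109) = 46972 + 1/(-18) = 46972 - 1/18 = 845495/18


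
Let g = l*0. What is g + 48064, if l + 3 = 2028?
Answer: 48064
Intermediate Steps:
l = 2025 (l = -3 + 2028 = 2025)
g = 0 (g = 2025*0 = 0)
g + 48064 = 0 + 48064 = 48064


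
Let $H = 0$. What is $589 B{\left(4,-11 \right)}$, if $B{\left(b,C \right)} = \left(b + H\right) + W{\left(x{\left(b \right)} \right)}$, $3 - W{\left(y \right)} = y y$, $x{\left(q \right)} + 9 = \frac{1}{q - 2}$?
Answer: $- \frac{153729}{4} \approx -38432.0$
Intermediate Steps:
$x{\left(q \right)} = -9 + \frac{1}{-2 + q}$ ($x{\left(q \right)} = -9 + \frac{1}{q - 2} = -9 + \frac{1}{-2 + q}$)
$W{\left(y \right)} = 3 - y^{2}$ ($W{\left(y \right)} = 3 - y y = 3 - y^{2}$)
$B{\left(b,C \right)} = 3 + b - \frac{\left(19 - 9 b\right)^{2}}{\left(-2 + b\right)^{2}}$ ($B{\left(b,C \right)} = \left(b + 0\right) - \left(-3 + \left(\frac{19 - 9 b}{-2 + b}\right)^{2}\right) = b - \left(-3 + \frac{\left(19 - 9 b\right)^{2}}{\left(-2 + b\right)^{2}}\right) = 3 + b - \frac{\left(19 - 9 b\right)^{2}}{\left(-2 + b\right)^{2}}$)
$589 B{\left(4,-11 \right)} = 589 \left(3 + 4 - \frac{\left(-19 + 9 \cdot 4\right)^{2}}{\left(-2 + 4\right)^{2}}\right) = 589 \left(3 + 4 - \frac{\left(-19 + 36\right)^{2}}{4}\right) = 589 \left(3 + 4 - 17^{2} \cdot \frac{1}{4}\right) = 589 \left(3 + 4 - 289 \cdot \frac{1}{4}\right) = 589 \left(3 + 4 - \frac{289}{4}\right) = 589 \left(- \frac{261}{4}\right) = - \frac{153729}{4}$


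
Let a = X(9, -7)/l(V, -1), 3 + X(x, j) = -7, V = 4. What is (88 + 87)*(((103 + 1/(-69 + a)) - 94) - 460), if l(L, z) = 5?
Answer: -5603850/71 ≈ -78928.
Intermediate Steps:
X(x, j) = -10 (X(x, j) = -3 - 7 = -10)
a = -2 (a = -10/5 = -10*1/5 = -2)
(88 + 87)*(((103 + 1/(-69 + a)) - 94) - 460) = (88 + 87)*(((103 + 1/(-69 - 2)) - 94) - 460) = 175*(((103 + 1/(-71)) - 94) - 460) = 175*(((103 - 1/71) - 94) - 460) = 175*((7312/71 - 94) - 460) = 175*(638/71 - 460) = 175*(-32022/71) = -5603850/71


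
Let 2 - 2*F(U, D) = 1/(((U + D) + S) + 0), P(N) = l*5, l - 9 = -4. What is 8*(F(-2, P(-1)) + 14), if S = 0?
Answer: 2756/23 ≈ 119.83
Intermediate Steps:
l = 5 (l = 9 - 4 = 5)
P(N) = 25 (P(N) = 5*5 = 25)
F(U, D) = 1 - 1/(2*(D + U)) (F(U, D) = 1 - 1/(2*(((U + D) + 0) + 0)) = 1 - 1/(2*(((D + U) + 0) + 0)) = 1 - 1/(2*((D + U) + 0)) = 1 - 1/(2*(D + U)))
8*(F(-2, P(-1)) + 14) = 8*((-1/2 + 25 - 2)/(25 - 2) + 14) = 8*((45/2)/23 + 14) = 8*((1/23)*(45/2) + 14) = 8*(45/46 + 14) = 8*(689/46) = 2756/23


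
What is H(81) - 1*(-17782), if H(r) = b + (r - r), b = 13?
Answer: 17795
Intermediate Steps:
H(r) = 13 (H(r) = 13 + (r - r) = 13 + 0 = 13)
H(81) - 1*(-17782) = 13 - 1*(-17782) = 13 + 17782 = 17795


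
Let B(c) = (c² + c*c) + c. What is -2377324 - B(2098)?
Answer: -11182630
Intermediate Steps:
B(c) = c + 2*c² (B(c) = (c² + c²) + c = 2*c² + c = c + 2*c²)
-2377324 - B(2098) = -2377324 - 2098*(1 + 2*2098) = -2377324 - 2098*(1 + 4196) = -2377324 - 2098*4197 = -2377324 - 1*8805306 = -2377324 - 8805306 = -11182630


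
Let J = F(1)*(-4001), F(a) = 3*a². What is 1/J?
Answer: -1/12003 ≈ -8.3313e-5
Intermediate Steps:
J = -12003 (J = (3*1²)*(-4001) = (3*1)*(-4001) = 3*(-4001) = -12003)
1/J = 1/(-12003) = -1/12003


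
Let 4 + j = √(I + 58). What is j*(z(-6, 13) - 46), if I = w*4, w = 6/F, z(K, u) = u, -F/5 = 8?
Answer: 132 - 33*√1435/5 ≈ -118.02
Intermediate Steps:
F = -40 (F = -5*8 = -40)
w = -3/20 (w = 6/(-40) = 6*(-1/40) = -3/20 ≈ -0.15000)
I = -⅗ (I = -3/20*4 = -⅗ ≈ -0.60000)
j = -4 + √1435/5 (j = -4 + √(-⅗ + 58) = -4 + √(287/5) = -4 + √1435/5 ≈ 3.5763)
j*(z(-6, 13) - 46) = (-4 + √1435/5)*(13 - 46) = (-4 + √1435/5)*(-33) = 132 - 33*√1435/5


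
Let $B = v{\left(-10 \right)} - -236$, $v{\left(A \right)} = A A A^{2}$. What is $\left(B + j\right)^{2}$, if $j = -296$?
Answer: $98803600$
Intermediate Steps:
$v{\left(A \right)} = A^{4}$ ($v{\left(A \right)} = A^{2} A^{2} = A^{4}$)
$B = 10236$ ($B = \left(-10\right)^{4} - -236 = 10000 + 236 = 10236$)
$\left(B + j\right)^{2} = \left(10236 - 296\right)^{2} = 9940^{2} = 98803600$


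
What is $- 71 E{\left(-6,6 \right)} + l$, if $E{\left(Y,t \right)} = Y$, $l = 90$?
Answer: $516$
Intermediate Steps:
$- 71 E{\left(-6,6 \right)} + l = \left(-71\right) \left(-6\right) + 90 = 426 + 90 = 516$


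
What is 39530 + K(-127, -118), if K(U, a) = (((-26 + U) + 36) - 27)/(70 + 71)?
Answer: 1857862/47 ≈ 39529.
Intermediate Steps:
K(U, a) = -17/141 + U/141 (K(U, a) = ((10 + U) - 27)/141 = (-17 + U)*(1/141) = -17/141 + U/141)
39530 + K(-127, -118) = 39530 + (-17/141 + (1/141)*(-127)) = 39530 + (-17/141 - 127/141) = 39530 - 48/47 = 1857862/47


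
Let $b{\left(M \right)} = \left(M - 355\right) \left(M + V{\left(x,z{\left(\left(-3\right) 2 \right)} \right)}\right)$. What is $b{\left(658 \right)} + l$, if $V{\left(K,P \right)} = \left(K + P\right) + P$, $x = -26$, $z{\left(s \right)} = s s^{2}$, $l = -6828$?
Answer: $53772$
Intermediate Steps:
$z{\left(s \right)} = s^{3}$
$V{\left(K,P \right)} = K + 2 P$
$b{\left(M \right)} = \left(-458 + M\right) \left(-355 + M\right)$ ($b{\left(M \right)} = \left(M - 355\right) \left(M + \left(-26 + 2 \left(\left(-3\right) 2\right)^{3}\right)\right) = \left(-355 + M\right) \left(M + \left(-26 + 2 \left(-6\right)^{3}\right)\right) = \left(-355 + M\right) \left(M + \left(-26 + 2 \left(-216\right)\right)\right) = \left(-355 + M\right) \left(M - 458\right) = \left(-355 + M\right) \left(-458 + M\right) = \left(-458 + M\right) \left(-355 + M\right)$)
$b{\left(658 \right)} + l = \left(162590 + 658^{2} - 534954\right) - 6828 = \left(162590 + 432964 - 534954\right) - 6828 = 60600 - 6828 = 53772$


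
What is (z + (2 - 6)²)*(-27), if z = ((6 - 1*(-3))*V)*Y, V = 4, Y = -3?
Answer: 2484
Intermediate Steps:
z = -108 (z = ((6 - 1*(-3))*4)*(-3) = ((6 + 3)*4)*(-3) = (9*4)*(-3) = 36*(-3) = -108)
(z + (2 - 6)²)*(-27) = (-108 + (2 - 6)²)*(-27) = (-108 + (-4)²)*(-27) = (-108 + 16)*(-27) = -92*(-27) = 2484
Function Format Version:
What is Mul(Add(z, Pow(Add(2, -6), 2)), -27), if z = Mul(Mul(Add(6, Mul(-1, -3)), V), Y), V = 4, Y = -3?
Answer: 2484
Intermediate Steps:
z = -108 (z = Mul(Mul(Add(6, Mul(-1, -3)), 4), -3) = Mul(Mul(Add(6, 3), 4), -3) = Mul(Mul(9, 4), -3) = Mul(36, -3) = -108)
Mul(Add(z, Pow(Add(2, -6), 2)), -27) = Mul(Add(-108, Pow(Add(2, -6), 2)), -27) = Mul(Add(-108, Pow(-4, 2)), -27) = Mul(Add(-108, 16), -27) = Mul(-92, -27) = 2484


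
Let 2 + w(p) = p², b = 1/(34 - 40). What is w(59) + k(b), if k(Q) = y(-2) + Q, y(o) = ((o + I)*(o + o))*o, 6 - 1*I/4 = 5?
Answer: 20969/6 ≈ 3494.8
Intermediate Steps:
I = 4 (I = 24 - 4*5 = 24 - 20 = 4)
b = -⅙ (b = 1/(-6) = -⅙ ≈ -0.16667)
y(o) = 2*o²*(4 + o) (y(o) = ((o + 4)*(o + o))*o = ((4 + o)*(2*o))*o = (2*o*(4 + o))*o = 2*o²*(4 + o))
k(Q) = 16 + Q (k(Q) = 2*(-2)²*(4 - 2) + Q = 2*4*2 + Q = 16 + Q)
w(p) = -2 + p²
w(59) + k(b) = (-2 + 59²) + (16 - ⅙) = (-2 + 3481) + 95/6 = 3479 + 95/6 = 20969/6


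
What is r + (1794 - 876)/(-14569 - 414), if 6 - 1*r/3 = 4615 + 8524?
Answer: -590316135/14983 ≈ -39399.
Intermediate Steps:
r = -39399 (r = 18 - 3*(4615 + 8524) = 18 - 3*13139 = 18 - 39417 = -39399)
r + (1794 - 876)/(-14569 - 414) = -39399 + (1794 - 876)/(-14569 - 414) = -39399 + 918/(-14983) = -39399 + 918*(-1/14983) = -39399 - 918/14983 = -590316135/14983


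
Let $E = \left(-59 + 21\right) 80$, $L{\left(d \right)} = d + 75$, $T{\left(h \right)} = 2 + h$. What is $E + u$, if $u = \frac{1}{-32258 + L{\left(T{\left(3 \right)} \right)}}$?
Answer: $- \frac{97821121}{32178} \approx -3040.0$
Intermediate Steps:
$L{\left(d \right)} = 75 + d$
$u = - \frac{1}{32178}$ ($u = \frac{1}{-32258 + \left(75 + \left(2 + 3\right)\right)} = \frac{1}{-32258 + \left(75 + 5\right)} = \frac{1}{-32258 + 80} = \frac{1}{-32178} = - \frac{1}{32178} \approx -3.1077 \cdot 10^{-5}$)
$E = -3040$ ($E = \left(-38\right) 80 = -3040$)
$E + u = -3040 - \frac{1}{32178} = - \frac{97821121}{32178}$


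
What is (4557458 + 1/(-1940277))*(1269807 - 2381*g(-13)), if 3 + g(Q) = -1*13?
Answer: 11565434319210641095/1940277 ≈ 5.9607e+12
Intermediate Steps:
g(Q) = -16 (g(Q) = -3 - 1*13 = -3 - 13 = -16)
(4557458 + 1/(-1940277))*(1269807 - 2381*g(-13)) = (4557458 + 1/(-1940277))*(1269807 - 2381*(-16)) = (4557458 - 1/1940277)*(1269807 + 38096) = (8842730935865/1940277)*1307903 = 11565434319210641095/1940277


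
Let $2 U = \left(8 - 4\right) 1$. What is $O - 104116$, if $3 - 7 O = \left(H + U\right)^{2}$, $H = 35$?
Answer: $- \frac{730178}{7} \approx -1.0431 \cdot 10^{5}$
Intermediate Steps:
$U = 2$ ($U = \frac{\left(8 - 4\right) 1}{2} = \frac{4 \cdot 1}{2} = \frac{1}{2} \cdot 4 = 2$)
$O = - \frac{1366}{7}$ ($O = \frac{3}{7} - \frac{\left(35 + 2\right)^{2}}{7} = \frac{3}{7} - \frac{37^{2}}{7} = \frac{3}{7} - \frac{1369}{7} = - \frac{1366}{7} \approx -195.14$)
$O - 104116 = - \frac{1366}{7} - 104116 = - \frac{730178}{7}$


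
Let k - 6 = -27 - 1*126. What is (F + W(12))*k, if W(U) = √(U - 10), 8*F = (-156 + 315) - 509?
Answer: 25725/4 - 147*√2 ≈ 6223.4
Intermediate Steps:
k = -147 (k = 6 + (-27 - 1*126) = 6 + (-27 - 126) = 6 - 153 = -147)
F = -175/4 (F = ((-156 + 315) - 509)/8 = (159 - 509)/8 = (⅛)*(-350) = -175/4 ≈ -43.750)
W(U) = √(-10 + U)
(F + W(12))*k = (-175/4 + √(-10 + 12))*(-147) = (-175/4 + √2)*(-147) = 25725/4 - 147*√2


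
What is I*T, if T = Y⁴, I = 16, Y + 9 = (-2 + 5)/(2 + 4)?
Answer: 83521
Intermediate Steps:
Y = -17/2 (Y = -9 + (-2 + 5)/(2 + 4) = -9 + 3/6 = -9 + 3*(⅙) = -9 + ½ = -17/2 ≈ -8.5000)
T = 83521/16 (T = (-17/2)⁴ = 83521/16 ≈ 5220.1)
I*T = 16*(83521/16) = 83521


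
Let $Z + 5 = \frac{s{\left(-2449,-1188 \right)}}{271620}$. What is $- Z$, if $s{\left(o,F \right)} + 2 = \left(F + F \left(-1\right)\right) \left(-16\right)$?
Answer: $\frac{679051}{135810} \approx 5.0$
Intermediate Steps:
$s{\left(o,F \right)} = -2$ ($s{\left(o,F \right)} = -2 + \left(F + F \left(-1\right)\right) \left(-16\right) = -2 + \left(F - F\right) \left(-16\right) = -2 + 0 \left(-16\right) = -2 + 0 = -2$)
$Z = - \frac{679051}{135810}$ ($Z = -5 - \frac{2}{271620} = -5 - \frac{1}{135810} = - \frac{679051}{135810} \approx -5.0$)
$- Z = \left(-1\right) \left(- \frac{679051}{135810}\right) = \frac{679051}{135810}$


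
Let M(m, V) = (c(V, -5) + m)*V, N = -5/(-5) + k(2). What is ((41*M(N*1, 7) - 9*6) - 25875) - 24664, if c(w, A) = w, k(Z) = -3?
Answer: -49158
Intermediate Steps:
N = -2 (N = -5/(-5) - 3 = -5*(-⅕) - 3 = 1 - 3 = -2)
M(m, V) = V*(V + m) (M(m, V) = (V + m)*V = V*(V + m))
((41*M(N*1, 7) - 9*6) - 25875) - 24664 = ((41*(7*(7 - 2*1)) - 9*6) - 25875) - 24664 = ((41*(7*(7 - 2)) - 54) - 25875) - 24664 = ((41*(7*5) - 54) - 25875) - 24664 = ((41*35 - 54) - 25875) - 24664 = ((1435 - 54) - 25875) - 24664 = (1381 - 25875) - 24664 = -24494 - 24664 = -49158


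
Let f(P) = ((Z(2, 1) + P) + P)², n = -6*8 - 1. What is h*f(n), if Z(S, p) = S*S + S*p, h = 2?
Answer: 16928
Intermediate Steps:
n = -49 (n = -48 - 1 = -49)
Z(S, p) = S² + S*p
f(P) = (6 + 2*P)² (f(P) = ((2*(2 + 1) + P) + P)² = ((2*3 + P) + P)² = ((6 + P) + P)² = (6 + 2*P)²)
h*f(n) = 2*(4*(3 - 49)²) = 2*(4*(-46)²) = 2*(4*2116) = 2*8464 = 16928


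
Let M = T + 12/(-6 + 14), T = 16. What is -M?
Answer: -35/2 ≈ -17.500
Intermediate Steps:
M = 35/2 (M = 16 + 12/(-6 + 14) = 16 + 12/8 = 16 + (1/8)*12 = 16 + 3/2 = 35/2 ≈ 17.500)
-M = -1*35/2 = -35/2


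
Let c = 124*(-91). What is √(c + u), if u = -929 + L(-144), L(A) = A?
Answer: 3*I*√1373 ≈ 111.16*I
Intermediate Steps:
c = -11284
u = -1073 (u = -929 - 144 = -1073)
√(c + u) = √(-11284 - 1073) = √(-12357) = 3*I*√1373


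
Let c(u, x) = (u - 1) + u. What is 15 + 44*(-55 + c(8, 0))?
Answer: -1745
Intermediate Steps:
c(u, x) = -1 + 2*u (c(u, x) = (-1 + u) + u = -1 + 2*u)
15 + 44*(-55 + c(8, 0)) = 15 + 44*(-55 + (-1 + 2*8)) = 15 + 44*(-55 + (-1 + 16)) = 15 + 44*(-55 + 15) = 15 + 44*(-40) = 15 - 1760 = -1745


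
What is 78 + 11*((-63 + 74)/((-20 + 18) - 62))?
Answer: 4871/64 ≈ 76.109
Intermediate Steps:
78 + 11*((-63 + 74)/((-20 + 18) - 62)) = 78 + 11*(11/(-2 - 62)) = 78 + 11*(11/(-64)) = 78 + 11*(11*(-1/64)) = 78 + 11*(-11/64) = 78 - 121/64 = 4871/64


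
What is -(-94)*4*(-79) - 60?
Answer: -29764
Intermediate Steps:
-(-94)*4*(-79) - 60 = -47*(-8)*(-79) - 60 = 376*(-79) - 60 = -29704 - 60 = -29764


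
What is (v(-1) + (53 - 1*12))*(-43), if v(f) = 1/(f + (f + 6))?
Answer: -7095/4 ≈ -1773.8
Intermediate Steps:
v(f) = 1/(6 + 2*f) (v(f) = 1/(f + (6 + f)) = 1/(6 + 2*f))
(v(-1) + (53 - 1*12))*(-43) = (1/(2*(3 - 1)) + (53 - 1*12))*(-43) = ((½)/2 + (53 - 12))*(-43) = ((½)*(½) + 41)*(-43) = (¼ + 41)*(-43) = (165/4)*(-43) = -7095/4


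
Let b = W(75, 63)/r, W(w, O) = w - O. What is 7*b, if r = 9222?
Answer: 14/1537 ≈ 0.0091086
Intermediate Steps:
b = 2/1537 (b = (75 - 1*63)/9222 = (75 - 63)*(1/9222) = 12*(1/9222) = 2/1537 ≈ 0.0013012)
7*b = 7*(2/1537) = 14/1537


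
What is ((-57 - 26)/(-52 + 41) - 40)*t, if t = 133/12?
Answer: -15827/44 ≈ -359.70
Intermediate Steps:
t = 133/12 (t = 133*(1/12) = 133/12 ≈ 11.083)
((-57 - 26)/(-52 + 41) - 40)*t = ((-57 - 26)/(-52 + 41) - 40)*(133/12) = (-83/(-11) - 40)*(133/12) = (-83*(-1/11) - 40)*(133/12) = (83/11 - 40)*(133/12) = -357/11*133/12 = -15827/44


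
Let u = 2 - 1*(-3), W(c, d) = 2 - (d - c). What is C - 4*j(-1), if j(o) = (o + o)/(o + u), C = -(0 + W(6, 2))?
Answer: -4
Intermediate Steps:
W(c, d) = 2 + c - d (W(c, d) = 2 + (c - d) = 2 + c - d)
u = 5 (u = 2 + 3 = 5)
C = -6 (C = -(0 + (2 + 6 - 1*2)) = -(0 + (2 + 6 - 2)) = -(0 + 6) = -1*6 = -6)
j(o) = 2*o/(5 + o) (j(o) = (o + o)/(o + 5) = (2*o)/(5 + o) = 2*o/(5 + o))
C - 4*j(-1) = -6 - 8*(-1)/(5 - 1) = -6 - 8*(-1)/4 = -6 - 4*(-½) = -6 + 2 = -4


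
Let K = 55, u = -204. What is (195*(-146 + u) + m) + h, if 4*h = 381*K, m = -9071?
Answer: -288329/4 ≈ -72082.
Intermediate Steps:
h = 20955/4 (h = (381*55)/4 = (1/4)*20955 = 20955/4 ≈ 5238.8)
(195*(-146 + u) + m) + h = (195*(-146 - 204) - 9071) + 20955/4 = (195*(-350) - 9071) + 20955/4 = (-68250 - 9071) + 20955/4 = -77321 + 20955/4 = -288329/4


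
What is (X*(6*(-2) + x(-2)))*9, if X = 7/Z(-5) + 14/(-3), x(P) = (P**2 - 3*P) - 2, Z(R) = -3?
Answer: 252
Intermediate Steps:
x(P) = -2 + P**2 - 3*P
X = -7 (X = 7/(-3) + 14/(-3) = 7*(-1/3) + 14*(-1/3) = -7/3 - 14/3 = -7)
(X*(6*(-2) + x(-2)))*9 = -7*(6*(-2) + (-2 + (-2)**2 - 3*(-2)))*9 = -7*(-12 + (-2 + 4 + 6))*9 = -7*(-12 + 8)*9 = -7*(-4)*9 = 28*9 = 252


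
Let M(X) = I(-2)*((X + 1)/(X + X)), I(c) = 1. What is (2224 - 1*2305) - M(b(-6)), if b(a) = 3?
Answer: -245/3 ≈ -81.667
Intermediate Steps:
M(X) = (1 + X)/(2*X) (M(X) = 1*((X + 1)/(X + X)) = 1*((1 + X)/((2*X))) = 1*((1 + X)*(1/(2*X))) = 1*((1 + X)/(2*X)) = (1 + X)/(2*X))
(2224 - 1*2305) - M(b(-6)) = (2224 - 1*2305) - (1 + 3)/(2*3) = (2224 - 2305) - 4/(2*3) = -81 - 1*2/3 = -81 - 2/3 = -245/3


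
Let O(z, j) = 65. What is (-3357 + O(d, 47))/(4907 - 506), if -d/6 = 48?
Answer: -3292/4401 ≈ -0.74801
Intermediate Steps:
d = -288 (d = -6*48 = -288)
(-3357 + O(d, 47))/(4907 - 506) = (-3357 + 65)/(4907 - 506) = -3292/4401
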